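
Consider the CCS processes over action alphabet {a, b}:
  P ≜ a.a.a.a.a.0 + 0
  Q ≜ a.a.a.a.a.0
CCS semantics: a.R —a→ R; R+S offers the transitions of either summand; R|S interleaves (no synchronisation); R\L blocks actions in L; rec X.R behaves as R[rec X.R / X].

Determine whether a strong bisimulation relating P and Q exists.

bisimilar

Reachable graph of P (6 states):
  m0 = a.a.a.a.a.0 + 0 → —a→ m1
  m1 = a.a.a.a.0 → —a→ m2
  m2 = a.a.a.0 → —a→ m3
  m3 = a.a.0 → —a→ m4
  m4 = a.0 → —a→ m5
  m5 = 0 → deadlocked
Reachable graph of Q (6 states):
  n0 = a.a.a.a.a.0 → —a→ n1
  n1 = a.a.a.a.0 → —a→ n2
  n2 = a.a.a.0 → —a→ n3
  n3 = a.a.0 → —a→ n4
  n4 = a.0 → —a→ n5
  n5 = 0 → deadlocked
Coarsest stable partition (strong bisimilarity classes):
  B0 = {m0, n0}
  B1 = {m1, n1}
  B2 = {m2, n2}
  B3 = {m3, n3}
  B4 = {m4, n4}
  B5 = {m5, n5}
m0 ∈ B0, n0 ∈ B0 → same block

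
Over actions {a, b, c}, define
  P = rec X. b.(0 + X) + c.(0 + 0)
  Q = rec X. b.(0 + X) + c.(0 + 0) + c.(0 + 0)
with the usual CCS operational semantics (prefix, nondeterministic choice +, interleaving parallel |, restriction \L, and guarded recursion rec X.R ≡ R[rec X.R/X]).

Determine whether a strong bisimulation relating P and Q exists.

P's transition system — 3 states:
  m0 = rec X. b.(0 + X) + c.(0 + 0) → —b→ m1, —c→ m2
  m1 = 0 + (rec X. b.(0 + X) + c.(0 + 0)) → —b→ m1, —c→ m2
  m2 = 0 + 0 → deadlocked
Q's transition system — 3 states:
  n0 = rec X. b.(0 + X) + c.(0 + 0) + c.(0 + 0) → —b→ n1, —c→ n2
  n1 = 0 + (rec X. b.(0 + X) + c.(0 + 0) + c.(0 + 0)) → —b→ n1, —c→ n2
  n2 = 0 + 0 → deadlocked
Bisimilarity quotient blocks:
  B0 = {m0, m1, n0, n1}
  B1 = {m2, n2}
m0 ∈ B0, n0 ∈ B0 → same block

P ~ Q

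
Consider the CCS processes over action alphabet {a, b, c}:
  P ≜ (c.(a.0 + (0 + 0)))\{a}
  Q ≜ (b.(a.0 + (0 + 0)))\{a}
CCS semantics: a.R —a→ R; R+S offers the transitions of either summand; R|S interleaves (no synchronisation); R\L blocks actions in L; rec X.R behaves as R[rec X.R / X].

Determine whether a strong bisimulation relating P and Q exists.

NO

Reachable graph of P (2 states):
  u0 = (c.(a.0 + (0 + 0)))\{a} has moves -c-> u1
  u1 = (a.0 + (0 + 0))\{a} has moves deadlocked
Reachable graph of Q (2 states):
  v0 = (b.(a.0 + (0 + 0)))\{a} has moves -b-> v1
  v1 = (a.0 + (0 + 0))\{a} has moves deadlocked
Coarsest stable partition (strong bisimilarity classes):
  B0 = {u0}
  B1 = {u1, v1}
  B2 = {v0}
u0 ∈ B0, v0 ∈ B2 → different blocks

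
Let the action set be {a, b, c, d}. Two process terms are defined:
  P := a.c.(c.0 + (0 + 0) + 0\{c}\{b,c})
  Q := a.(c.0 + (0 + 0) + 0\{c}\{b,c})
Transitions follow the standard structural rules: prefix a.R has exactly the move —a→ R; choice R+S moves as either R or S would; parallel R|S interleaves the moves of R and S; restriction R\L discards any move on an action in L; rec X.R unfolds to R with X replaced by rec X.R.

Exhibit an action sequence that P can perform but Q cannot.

Reachable graph of P (4 states):
  m0 = a.c.(c.0 + (0 + 0) + 0\{c}\{b,c}) ⊢ —a→ m1
  m1 = c.(c.0 + (0 + 0) + 0\{c}\{b,c}) ⊢ —c→ m2
  m2 = c.0 + (0 + 0) + 0\{c}\{b,c} ⊢ —c→ m3
  m3 = 0 ⊢ deadlocked
Reachable graph of Q (3 states):
  n0 = a.(c.0 + (0 + 0) + 0\{c}\{b,c}) ⊢ —a→ n1
  n1 = c.0 + (0 + 0) + 0\{c}\{b,c} ⊢ —c→ n2
  n2 = 0 ⊢ deadlocked
Run σ = ⟨acc⟩ on P: start {m0}
  [1] a ⇒ {m1}
  [2] c ⇒ {m2}
  [3] c ⇒ {m3}
  ✓ P
Run σ = ⟨acc⟩ on Q: start {n0}
  [1] a ⇒ {n1}
  [2] c ⇒ {n2}
  [3] c ⇒ ∅  — Q cannot continue

acc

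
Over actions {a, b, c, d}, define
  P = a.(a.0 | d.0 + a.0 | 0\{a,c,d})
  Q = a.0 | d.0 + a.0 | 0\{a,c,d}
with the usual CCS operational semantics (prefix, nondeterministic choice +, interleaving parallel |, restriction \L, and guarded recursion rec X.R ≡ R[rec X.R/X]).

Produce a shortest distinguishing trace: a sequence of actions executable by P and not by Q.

aa

Reachable graph of P (6 states):
  m0 = a.(a.0 | d.0 + a.0 | 0\{a,c,d}) | -a-> m1
  m1 = a.0 | d.0 + a.0 | 0\{a,c,d} | -a-> m2, -a-> m3, -d-> m4
  m2 = 0 | 0\{a,c,d} | deadlocked
  m3 = 0 | d.0 | -d-> m5
  m4 = a.0 | 0 | -a-> m5
  m5 = 0 | 0 | deadlocked
Reachable graph of Q (5 states):
  n0 = a.0 | d.0 + a.0 | 0\{a,c,d} | -a-> n1, -a-> n2, -d-> n3
  n1 = 0 | 0\{a,c,d} | deadlocked
  n2 = 0 | d.0 | -d-> n4
  n3 = a.0 | 0 | -a-> n4
  n4 = 0 | 0 | deadlocked
Executing aa from P (initial set {m0}):
  after a @ step 1: {m1}
  after a @ step 2: {m2, m3}
  ✓ P
Executing aa from Q (initial set {n0}):
  after a @ step 1: {n1, n2}
  after a @ step 2: ∅  — Q cannot continue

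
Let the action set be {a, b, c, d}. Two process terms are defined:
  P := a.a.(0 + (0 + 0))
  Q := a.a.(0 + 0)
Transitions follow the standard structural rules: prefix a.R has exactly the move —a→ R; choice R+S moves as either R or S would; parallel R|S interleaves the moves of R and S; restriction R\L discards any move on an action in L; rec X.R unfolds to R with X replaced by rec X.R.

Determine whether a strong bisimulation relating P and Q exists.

bisimilar

P's transition system — 3 states:
  m0 = a.a.(0 + (0 + 0)) :: ··a··> m1
  m1 = a.(0 + (0 + 0)) :: ··a··> m2
  m2 = 0 + (0 + 0) :: ·
Q's transition system — 3 states:
  n0 = a.a.(0 + 0) :: ··a··> n1
  n1 = a.(0 + 0) :: ··a··> n2
  n2 = 0 + 0 :: ·
Bisimilarity quotient blocks:
  B0 = {m0, n0}
  B1 = {m1, n1}
  B2 = {m2, n2}
m0 ∈ B0, n0 ∈ B0 → same block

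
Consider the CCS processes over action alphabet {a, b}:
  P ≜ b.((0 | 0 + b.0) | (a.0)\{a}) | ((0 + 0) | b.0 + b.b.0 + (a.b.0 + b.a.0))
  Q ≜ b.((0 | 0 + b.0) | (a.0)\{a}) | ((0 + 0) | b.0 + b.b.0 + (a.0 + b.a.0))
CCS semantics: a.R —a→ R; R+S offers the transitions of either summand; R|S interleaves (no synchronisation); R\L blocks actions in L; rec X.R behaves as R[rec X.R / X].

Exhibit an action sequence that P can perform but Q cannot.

P's transition system — 15 states:
  s0 = b.((0 | 0 + b.0) | (a.0)\{a}) | ((0 + 0) | b.0 + b.b.0 + (a.b.0 + b.a.0)) ⊢ --a--▸ s1, --b--▸ s1, --b--▸ s2, --b--▸ s3, --b--▸ s4
  s1 = b.((0 | 0 + b.0) | (a.0)\{a}) | b.0 ⊢ --b--▸ s5, --b--▸ s6
  s2 = (0 | 0 + b.0) | (a.0)\{a} | ((0 + 0) | b.0 + b.b.0 + (a.b.0 + b.a.0)) ⊢ --a--▸ s5, --b--▸ s5, --b--▸ s7, --b--▸ s8, --b--▸ s9
  s3 = b.((0 | 0 + b.0) | (a.0)\{a}) | ((0 + 0) | 0) ⊢ --b--▸ s7
  s4 = b.((0 | 0 + b.0) | (a.0)\{a}) | a.0 ⊢ --a--▸ s6, --b--▸ s8
  s5 = (0 | 0 + b.0) | (a.0)\{a} | b.0 ⊢ --b--▸ s10, --b--▸ s11
  s6 = b.((0 | 0 + b.0) | (a.0)\{a}) | 0 ⊢ --b--▸ s10
  s7 = (0 | 0 + b.0) | (a.0)\{a} | ((0 + 0) | 0) ⊢ --b--▸ s12
  s8 = (0 | 0 + b.0) | (a.0)\{a} | a.0 ⊢ --a--▸ s10, --b--▸ s13
  s9 = 0 | (a.0)\{a} | ((0 + 0) | b.0 + b.b.0 + (a.b.0 + b.a.0)) ⊢ --a--▸ s11, --b--▸ s11, --b--▸ s12, --b--▸ s13
  s10 = (0 | 0 + b.0) | (a.0)\{a} | 0 ⊢ --b--▸ s14
  s11 = 0 | (a.0)\{a} | b.0 ⊢ --b--▸ s14
  s12 = 0 | (a.0)\{a} | ((0 + 0) | 0) ⊢ stopped
  s13 = 0 | (a.0)\{a} | a.0 ⊢ --a--▸ s14
  s14 = 0 | (a.0)\{a} | 0 ⊢ stopped
Q's transition system — 15 states:
  t0 = b.((0 | 0 + b.0) | (a.0)\{a}) | ((0 + 0) | b.0 + b.b.0 + (a.0 + b.a.0)) ⊢ --a--▸ t1, --b--▸ t2, --b--▸ t3, --b--▸ t4, --b--▸ t5
  t1 = b.((0 | 0 + b.0) | (a.0)\{a}) | 0 ⊢ --b--▸ t6
  t2 = (0 | 0 + b.0) | (a.0)\{a} | ((0 + 0) | b.0 + b.b.0 + (a.0 + b.a.0)) ⊢ --a--▸ t6, --b--▸ t10, --b--▸ t7, --b--▸ t8, --b--▸ t9
  t3 = b.((0 | 0 + b.0) | (a.0)\{a}) | ((0 + 0) | 0) ⊢ --b--▸ t7
  t4 = b.((0 | 0 + b.0) | (a.0)\{a}) | a.0 ⊢ --a--▸ t1, --b--▸ t8
  t5 = b.((0 | 0 + b.0) | (a.0)\{a}) | b.0 ⊢ --b--▸ t1, --b--▸ t9
  t6 = (0 | 0 + b.0) | (a.0)\{a} | 0 ⊢ --b--▸ t11
  t7 = (0 | 0 + b.0) | (a.0)\{a} | ((0 + 0) | 0) ⊢ --b--▸ t12
  t8 = (0 | 0 + b.0) | (a.0)\{a} | a.0 ⊢ --a--▸ t6, --b--▸ t13
  t9 = (0 | 0 + b.0) | (a.0)\{a} | b.0 ⊢ --b--▸ t14, --b--▸ t6
  t10 = 0 | (a.0)\{a} | ((0 + 0) | b.0 + b.b.0 + (a.0 + b.a.0)) ⊢ --a--▸ t11, --b--▸ t12, --b--▸ t13, --b--▸ t14
  t11 = 0 | (a.0)\{a} | 0 ⊢ stopped
  t12 = 0 | (a.0)\{a} | ((0 + 0) | 0) ⊢ stopped
  t13 = 0 | (a.0)\{a} | a.0 ⊢ --a--▸ t11
  t14 = 0 | (a.0)\{a} | b.0 ⊢ --b--▸ t11
Executing abbb from P (initial set {s0}):
  [1] a ⇒ {s1}
  [2] b ⇒ {s5, s6}
  [3] b ⇒ {s10, s11}
  [4] b ⇒ {s14}
  P completes σ.
Executing abbb from Q (initial set {t0}):
  [1] a ⇒ {t1}
  [2] b ⇒ {t6}
  [3] b ⇒ {t11}
  [4] b ⇒ no successor for Q

abbb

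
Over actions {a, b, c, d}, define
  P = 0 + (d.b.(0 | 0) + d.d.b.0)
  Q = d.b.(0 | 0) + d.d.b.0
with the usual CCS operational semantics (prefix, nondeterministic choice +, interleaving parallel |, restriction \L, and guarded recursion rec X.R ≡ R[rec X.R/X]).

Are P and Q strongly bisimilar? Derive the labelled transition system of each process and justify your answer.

bisimilar

Reachable graph of P (6 states):
  u0 = 0 + (d.b.(0 | 0) + d.d.b.0) :: -d-> u1, -d-> u2
  u1 = b.(0 | 0) :: -b-> u3
  u2 = d.b.0 :: -d-> u4
  u3 = 0 | 0 :: ·
  u4 = b.0 :: -b-> u5
  u5 = 0 :: ·
Reachable graph of Q (6 states):
  v0 = d.b.(0 | 0) + d.d.b.0 :: -d-> v1, -d-> v2
  v1 = b.(0 | 0) :: -b-> v3
  v2 = d.b.0 :: -d-> v4
  v3 = 0 | 0 :: ·
  v4 = b.0 :: -b-> v5
  v5 = 0 :: ·
Bisimilarity quotient blocks:
  B0 = {u0, v0}
  B1 = {u2, v2}
  B2 = {u1, u4, v1, v4}
  B3 = {u3, u5, v3, v5}
u0 ∈ B0, v0 ∈ B0 → same block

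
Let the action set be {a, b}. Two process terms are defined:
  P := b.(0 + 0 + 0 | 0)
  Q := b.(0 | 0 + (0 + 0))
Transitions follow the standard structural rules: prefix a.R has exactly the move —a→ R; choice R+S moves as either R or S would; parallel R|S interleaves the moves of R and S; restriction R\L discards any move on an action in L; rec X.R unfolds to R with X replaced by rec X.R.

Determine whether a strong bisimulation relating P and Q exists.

P ~ Q

Reachable graph of P (2 states):
  s0 = b.(0 + 0 + 0 | 0) | =b=> s1
  s1 = 0 + 0 + 0 | 0 | stopped
Reachable graph of Q (2 states):
  t0 = b.(0 | 0 + (0 + 0)) | =b=> t1
  t1 = 0 | 0 + (0 + 0) | stopped
Coarsest stable partition (strong bisimilarity classes):
  B0 = {s0, t0}
  B1 = {s1, t1}
s0 ∈ B0, t0 ∈ B0 → same block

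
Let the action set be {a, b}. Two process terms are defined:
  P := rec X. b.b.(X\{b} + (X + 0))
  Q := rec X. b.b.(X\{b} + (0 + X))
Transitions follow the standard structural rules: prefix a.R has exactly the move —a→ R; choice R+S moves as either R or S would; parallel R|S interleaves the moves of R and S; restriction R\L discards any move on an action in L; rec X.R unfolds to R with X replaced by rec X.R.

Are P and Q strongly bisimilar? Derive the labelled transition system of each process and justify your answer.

YES

Reachable graph of P (3 states):
  s0 = rec X. b.b.(X\{b} + (X + 0)) ⊢ —b→ s1
  s1 = b.((rec X. b.b.(X\{b} + (X + 0)))\{b} + ((rec X. b.b.(X\{b} + (X + 0))) + 0)) ⊢ —b→ s2
  s2 = (rec X. b.b.(X\{b} + (X + 0)))\{b} + ((rec X. b.b.(X\{b} + (X + 0))) + 0) ⊢ —b→ s1
Reachable graph of Q (3 states):
  t0 = rec X. b.b.(X\{b} + (0 + X)) ⊢ —b→ t1
  t1 = b.((rec X. b.b.(X\{b} + (0 + X)))\{b} + (0 + (rec X. b.b.(X\{b} + (0 + X))))) ⊢ —b→ t2
  t2 = (rec X. b.b.(X\{b} + (0 + X)))\{b} + (0 + (rec X. b.b.(X\{b} + (0 + X)))) ⊢ —b→ t1
Coarsest stable partition (strong bisimilarity classes):
  B0 = {s0, s1, s2, t0, t1, t2}
s0 ∈ B0, t0 ∈ B0 → same block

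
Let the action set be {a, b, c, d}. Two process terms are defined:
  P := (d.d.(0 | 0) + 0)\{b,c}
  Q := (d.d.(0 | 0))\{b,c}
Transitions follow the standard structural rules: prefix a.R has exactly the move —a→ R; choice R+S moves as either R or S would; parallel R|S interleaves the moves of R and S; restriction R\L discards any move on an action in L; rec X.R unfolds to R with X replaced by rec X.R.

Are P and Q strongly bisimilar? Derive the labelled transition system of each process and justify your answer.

YES

LTS(P): 3 reachable states
  u0 = (d.d.(0 | 0) + 0)\{b,c} :: -d-> u1
  u1 = (d.(0 | 0))\{b,c} :: -d-> u2
  u2 = (0 | 0)\{b,c} :: (no moves)
LTS(Q): 3 reachable states
  v0 = (d.d.(0 | 0))\{b,c} :: -d-> v1
  v1 = (d.(0 | 0))\{b,c} :: -d-> v2
  v2 = (0 | 0)\{b,c} :: (no moves)
Bisimilarity quotient blocks:
  B0 = {u0, v0}
  B1 = {u1, v1}
  B2 = {u2, v2}
u0 ∈ B0, v0 ∈ B0 → same block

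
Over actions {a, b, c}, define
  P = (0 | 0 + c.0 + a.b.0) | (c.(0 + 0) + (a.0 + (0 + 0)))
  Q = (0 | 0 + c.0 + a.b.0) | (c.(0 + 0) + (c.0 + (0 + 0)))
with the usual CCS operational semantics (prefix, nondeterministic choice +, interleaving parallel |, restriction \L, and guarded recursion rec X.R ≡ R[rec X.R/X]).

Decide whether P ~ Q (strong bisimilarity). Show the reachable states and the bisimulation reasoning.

P's transition system — 9 states:
  u0 = (0 | 0 + c.0 + a.b.0) | (c.(0 + 0) + (a.0 + (0 + 0))) has moves =a=> u1, =a=> u2, =c=> u3, =c=> u4
  u1 = (0 | 0 + c.0 + a.b.0) | 0 has moves =a=> u5, =c=> u6
  u2 = b.0 | (c.(0 + 0) + (a.0 + (0 + 0))) has moves =a=> u5, =b=> u4, =c=> u7
  u3 = (0 | 0 + c.0 + a.b.0) | (0 + 0) has moves =a=> u7, =c=> u8
  u4 = 0 | (c.(0 + 0) + (a.0 + (0 + 0))) has moves =a=> u6, =c=> u8
  u5 = b.0 | 0 has moves =b=> u6
  u6 = 0 | 0 has moves (no moves)
  u7 = b.0 | (0 + 0) has moves =b=> u8
  u8 = 0 | (0 + 0) has moves (no moves)
Q's transition system — 9 states:
  v0 = (0 | 0 + c.0 + a.b.0) | (c.(0 + 0) + (c.0 + (0 + 0))) has moves =a=> v1, =c=> v2, =c=> v3, =c=> v4
  v1 = b.0 | (c.(0 + 0) + (c.0 + (0 + 0))) has moves =b=> v4, =c=> v5, =c=> v6
  v2 = (0 | 0 + c.0 + a.b.0) | (0 + 0) has moves =a=> v5, =c=> v7
  v3 = (0 | 0 + c.0 + a.b.0) | 0 has moves =a=> v6, =c=> v8
  v4 = 0 | (c.(0 + 0) + (c.0 + (0 + 0))) has moves =c=> v7, =c=> v8
  v5 = b.0 | (0 + 0) has moves =b=> v7
  v6 = b.0 | 0 has moves =b=> v8
  v7 = 0 | (0 + 0) has moves (no moves)
  v8 = 0 | 0 has moves (no moves)
Bisimilarity quotient blocks:
  B0 = {u0}
  B1 = {u4}
  B2 = {u6, u8, v7, v8}
  B3 = {u1, u3, v2, v3}
  B4 = {u5, u7, v5, v6}
  B5 = {u2}
  B6 = {v0}
  B7 = {v1}
  B8 = {v4}
u0 ∈ B0, v0 ∈ B6 → different blocks

P ≁ Q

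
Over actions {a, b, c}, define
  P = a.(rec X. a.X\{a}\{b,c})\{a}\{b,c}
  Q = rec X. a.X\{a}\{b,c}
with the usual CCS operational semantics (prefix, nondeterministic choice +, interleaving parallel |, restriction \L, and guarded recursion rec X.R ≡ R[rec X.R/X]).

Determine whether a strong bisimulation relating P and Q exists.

P ~ Q

P's transition system — 2 states:
  u0 = a.(rec X. a.X\{a}\{b,c})\{a}\{b,c} has moves =a=> u1
  u1 = (rec X. a.X\{a}\{b,c})\{a}\{b,c} has moves ·
Q's transition system — 2 states:
  v0 = rec X. a.X\{a}\{b,c} has moves =a=> v1
  v1 = (rec X. a.X\{a}\{b,c})\{a}\{b,c} has moves ·
Coarsest stable partition (strong bisimilarity classes):
  B0 = {u0, v0}
  B1 = {u1, v1}
u0 ∈ B0, v0 ∈ B0 → same block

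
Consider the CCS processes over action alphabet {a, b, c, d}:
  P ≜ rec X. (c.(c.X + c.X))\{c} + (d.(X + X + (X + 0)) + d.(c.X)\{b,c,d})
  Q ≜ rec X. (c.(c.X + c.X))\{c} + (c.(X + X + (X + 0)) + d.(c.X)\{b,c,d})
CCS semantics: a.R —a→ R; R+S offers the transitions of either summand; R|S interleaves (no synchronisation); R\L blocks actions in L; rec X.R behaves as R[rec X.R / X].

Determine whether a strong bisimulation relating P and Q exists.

NO

P's transition system — 3 states:
  p0 = rec X. (c.(c.X + c.X))\{c} + (d.(X + X + (X + 0)) + d.(c.X)\{b,c,d}) ⊢ ··d··> p1, ··d··> p2
  p1 = (c.(rec X. (c.(c.X + c.X))\{c} + (d.(X + X + (X + 0)) + d.(c.X)\{b,c,d})))\{b,c,d} ⊢ stopped
  p2 = (rec X. (c.(c.X + c.X))\{c} + (d.(X + X + (X + 0)) + d.(c.X)\{b,c,d})) + (rec X. (c.(c.X + c.X))\{c} + (d.(X + X + (X + 0)) + d.(c.X)\{b,c,d})) + ((rec X. (c.(c.X + c.X))\{c} + (d.(X + X + (X + 0)) + d.(c.X)\{b,c,d})) + 0) ⊢ ··d··> p1, ··d··> p2
Q's transition system — 3 states:
  q0 = rec X. (c.(c.X + c.X))\{c} + (c.(X + X + (X + 0)) + d.(c.X)\{b,c,d}) ⊢ ··c··> q1, ··d··> q2
  q1 = (rec X. (c.(c.X + c.X))\{c} + (c.(X + X + (X + 0)) + d.(c.X)\{b,c,d})) + (rec X. (c.(c.X + c.X))\{c} + (c.(X + X + (X + 0)) + d.(c.X)\{b,c,d})) + ((rec X. (c.(c.X + c.X))\{c} + (c.(X + X + (X + 0)) + d.(c.X)\{b,c,d})) + 0) ⊢ ··c··> q1, ··d··> q2
  q2 = (c.(rec X. (c.(c.X + c.X))\{c} + (c.(X + X + (X + 0)) + d.(c.X)\{b,c,d})))\{b,c,d} ⊢ stopped
Partition-refinement fixed point:
  B0 = {p0, p2}
  B1 = {p1, q2}
  B2 = {q0, q1}
p0 ∈ B0, q0 ∈ B2 → different blocks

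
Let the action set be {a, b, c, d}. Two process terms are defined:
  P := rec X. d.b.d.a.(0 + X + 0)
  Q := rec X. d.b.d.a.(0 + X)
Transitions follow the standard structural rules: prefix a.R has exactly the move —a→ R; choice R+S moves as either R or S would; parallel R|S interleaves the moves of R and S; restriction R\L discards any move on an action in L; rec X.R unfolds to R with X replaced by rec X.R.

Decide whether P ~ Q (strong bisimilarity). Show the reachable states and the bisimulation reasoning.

P's transition system — 5 states:
  p0 = rec X. d.b.d.a.(0 + X + 0) :: —d→ p1
  p1 = b.d.a.(0 + (rec X. d.b.d.a.(0 + X + 0)) + 0) :: —b→ p2
  p2 = d.a.(0 + (rec X. d.b.d.a.(0 + X + 0)) + 0) :: —d→ p3
  p3 = a.(0 + (rec X. d.b.d.a.(0 + X + 0)) + 0) :: —a→ p4
  p4 = 0 + (rec X. d.b.d.a.(0 + X + 0)) + 0 :: —d→ p1
Q's transition system — 5 states:
  q0 = rec X. d.b.d.a.(0 + X) :: —d→ q1
  q1 = b.d.a.(0 + (rec X. d.b.d.a.(0 + X))) :: —b→ q2
  q2 = d.a.(0 + (rec X. d.b.d.a.(0 + X))) :: —d→ q3
  q3 = a.(0 + (rec X. d.b.d.a.(0 + X))) :: —a→ q4
  q4 = 0 + (rec X. d.b.d.a.(0 + X)) :: —d→ q1
Coarsest stable partition (strong bisimilarity classes):
  B0 = {p0, p4, q0, q4}
  B1 = {p1, q1}
  B2 = {p2, q2}
  B3 = {p3, q3}
p0 ∈ B0, q0 ∈ B0 → same block

YES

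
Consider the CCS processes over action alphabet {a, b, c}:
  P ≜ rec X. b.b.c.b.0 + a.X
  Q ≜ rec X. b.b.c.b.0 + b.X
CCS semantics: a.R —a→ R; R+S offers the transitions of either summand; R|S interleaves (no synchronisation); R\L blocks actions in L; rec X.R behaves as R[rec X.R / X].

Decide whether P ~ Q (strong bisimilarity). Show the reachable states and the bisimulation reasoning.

not bisimilar

Reachable graph of P (5 states):
  m0 = rec X. b.b.c.b.0 + a.X → ··a··> m0, ··b··> m1
  m1 = b.c.b.0 → ··b··> m2
  m2 = c.b.0 → ··c··> m3
  m3 = b.0 → ··b··> m4
  m4 = 0 → deadlocked
Reachable graph of Q (5 states):
  n0 = rec X. b.b.c.b.0 + b.X → ··b··> n0, ··b··> n1
  n1 = b.c.b.0 → ··b··> n2
  n2 = c.b.0 → ··c··> n3
  n3 = b.0 → ··b··> n4
  n4 = 0 → deadlocked
Coarsest stable partition (strong bisimilarity classes):
  B0 = {m0}
  B1 = {m1, n1}
  B2 = {m2, n2}
  B3 = {m3, n3}
  B4 = {m4, n4}
  B5 = {n0}
m0 ∈ B0, n0 ∈ B5 → different blocks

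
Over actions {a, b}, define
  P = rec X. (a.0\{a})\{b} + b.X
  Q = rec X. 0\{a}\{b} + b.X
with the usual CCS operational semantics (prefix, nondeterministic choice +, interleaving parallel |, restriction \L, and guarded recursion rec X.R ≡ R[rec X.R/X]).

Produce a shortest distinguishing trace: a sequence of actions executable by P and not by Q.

P's transition system — 2 states:
  m0 = rec X. (a.0\{a})\{b} + b.X → =a=> m1, =b=> m0
  m1 = 0\{a}\{b} → deadlocked
Q's transition system — 1 states:
  n0 = rec X. 0\{a}\{b} + b.X → =b=> n0
Trace ⟨a⟩ through P, begin at {m0}:
  [1] a ⇒ {m1}
  — P admits the full trace.
Trace ⟨a⟩ through Q, begin at {n0}:
  [1] a ⇒ ∅  — Q cannot continue

a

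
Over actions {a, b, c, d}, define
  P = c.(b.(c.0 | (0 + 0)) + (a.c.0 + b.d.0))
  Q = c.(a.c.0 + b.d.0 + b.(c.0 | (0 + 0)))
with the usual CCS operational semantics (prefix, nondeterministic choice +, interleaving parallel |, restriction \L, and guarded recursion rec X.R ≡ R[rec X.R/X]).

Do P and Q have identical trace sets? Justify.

Reachable graph of P (7 states):
  u0 = c.(b.(c.0 | (0 + 0)) + (a.c.0 + b.d.0)) | —c→ u1
  u1 = b.(c.0 | (0 + 0)) + (a.c.0 + b.d.0) | —a→ u2, —b→ u3, —b→ u4
  u2 = c.0 | —c→ u5
  u3 = c.0 | (0 + 0) | —c→ u6
  u4 = d.0 | —d→ u5
  u5 = 0 | ∅
  u6 = 0 | (0 + 0) | ∅
Reachable graph of Q (7 states):
  v0 = c.(a.c.0 + b.d.0 + b.(c.0 | (0 + 0))) | —c→ v1
  v1 = a.c.0 + b.d.0 + b.(c.0 | (0 + 0)) | —a→ v2, —b→ v3, —b→ v4
  v2 = c.0 | —c→ v5
  v3 = c.0 | (0 + 0) | —c→ v6
  v4 = d.0 | —d→ v5
  v5 = 0 | ∅
  v6 = 0 | (0 + 0) | ∅
Coarsest stable partition (strong bisimilarity classes):
  B0 = {u0, v0}
  B1 = {u1, v1}
  B2 = {u4, v4}
  B3 = {u5, u6, v5, v6}
  B4 = {u2, u3, v2, v3}
u0 ∈ B0, v0 ∈ B0 → same block
Bisimilar ⇒ trace-equivalent.

trace-equivalent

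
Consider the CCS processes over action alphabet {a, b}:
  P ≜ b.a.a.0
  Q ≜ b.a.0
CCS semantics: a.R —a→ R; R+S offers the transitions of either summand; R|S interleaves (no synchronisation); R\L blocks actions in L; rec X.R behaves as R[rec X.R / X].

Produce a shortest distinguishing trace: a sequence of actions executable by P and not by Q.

baa

P's transition system — 4 states:
  m0 = b.a.a.0 has moves —b→ m1
  m1 = a.a.0 has moves —a→ m2
  m2 = a.0 has moves —a→ m3
  m3 = 0 has moves deadlocked
Q's transition system — 3 states:
  n0 = b.a.0 has moves —b→ n1
  n1 = a.0 has moves —a→ n2
  n2 = 0 has moves deadlocked
Executing baa from P (initial set {m0}):
  step 1 (b): {m1}
  step 2 (a): {m2}
  step 3 (a): {m3}
  — P admits the full trace.
Executing baa from Q (initial set {n0}):
  step 1 (b): {n1}
  step 2 (a): {n2}
  step 3 (a): ∅ (Q stuck)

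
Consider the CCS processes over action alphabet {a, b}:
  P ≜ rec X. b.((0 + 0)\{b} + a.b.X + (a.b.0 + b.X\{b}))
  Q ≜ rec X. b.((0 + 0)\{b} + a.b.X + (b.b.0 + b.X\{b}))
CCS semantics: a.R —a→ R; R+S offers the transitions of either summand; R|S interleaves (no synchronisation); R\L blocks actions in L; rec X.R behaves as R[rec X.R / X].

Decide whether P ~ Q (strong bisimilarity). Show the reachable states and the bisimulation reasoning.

not bisimilar

LTS(P): 6 reachable states
  u0 = rec X. b.((0 + 0)\{b} + a.b.X + (a.b.0 + b.X\{b})) :: =b=> u1
  u1 = (0 + 0)\{b} + a.b.(rec X. b.((0 + 0)\{b} + a.b.X + (a.b.0 + b.X\{b}))) + (a.b.0 + b.(rec X. b.((0 + 0)\{b} + a.b.X + (a.b.0 + b.X\{b})))\{b}) :: =a=> u2, =a=> u3, =b=> u4
  u2 = b.(rec X. b.((0 + 0)\{b} + a.b.X + (a.b.0 + b.X\{b}))) :: =b=> u0
  u3 = b.0 :: =b=> u5
  u4 = (rec X. b.((0 + 0)\{b} + a.b.X + (a.b.0 + b.X\{b})))\{b} :: (no moves)
  u5 = 0 :: (no moves)
LTS(Q): 6 reachable states
  v0 = rec X. b.((0 + 0)\{b} + a.b.X + (b.b.0 + b.X\{b})) :: =b=> v1
  v1 = (0 + 0)\{b} + a.b.(rec X. b.((0 + 0)\{b} + a.b.X + (b.b.0 + b.X\{b}))) + (b.b.0 + b.(rec X. b.((0 + 0)\{b} + a.b.X + (b.b.0 + b.X\{b})))\{b}) :: =a=> v2, =b=> v3, =b=> v4
  v2 = b.(rec X. b.((0 + 0)\{b} + a.b.X + (b.b.0 + b.X\{b}))) :: =b=> v0
  v3 = (rec X. b.((0 + 0)\{b} + a.b.X + (b.b.0 + b.X\{b})))\{b} :: (no moves)
  v4 = b.0 :: =b=> v5
  v5 = 0 :: (no moves)
Partition-refinement fixed point:
  B0 = {u0}
  B1 = {u1}
  B2 = {u3, v4}
  B3 = {u4, u5, v3, v5}
  B4 = {u2}
  B5 = {v0}
  B6 = {v1}
  B7 = {v2}
u0 ∈ B0, v0 ∈ B5 → different blocks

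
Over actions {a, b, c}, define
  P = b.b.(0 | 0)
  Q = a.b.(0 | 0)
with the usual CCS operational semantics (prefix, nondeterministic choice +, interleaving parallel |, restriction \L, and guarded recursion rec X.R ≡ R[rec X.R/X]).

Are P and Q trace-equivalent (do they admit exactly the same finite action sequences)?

Reachable graph of P (3 states):
  m0 = b.b.(0 | 0) → —b→ m1
  m1 = b.(0 | 0) → —b→ m2
  m2 = 0 | 0 → ∅
Reachable graph of Q (3 states):
  n0 = a.b.(0 | 0) → —a→ n1
  n1 = b.(0 | 0) → —b→ n2
  n2 = 0 | 0 → ∅
Executing b from P (initial set {m0}):
  after b @ step 1: {m1}
  — P admits the full trace.
Executing b from Q (initial set {n0}):
  after b @ step 1: no successor for Q

trace-distinct — witness ⟨b⟩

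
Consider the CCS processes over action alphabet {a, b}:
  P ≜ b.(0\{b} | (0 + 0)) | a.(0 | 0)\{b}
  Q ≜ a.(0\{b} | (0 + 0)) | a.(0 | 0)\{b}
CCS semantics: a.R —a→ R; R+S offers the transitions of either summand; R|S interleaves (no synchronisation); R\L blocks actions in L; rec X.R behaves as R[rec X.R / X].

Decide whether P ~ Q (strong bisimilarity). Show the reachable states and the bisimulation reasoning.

NO

P's transition system — 4 states:
  u0 = b.(0\{b} | (0 + 0)) | a.(0 | 0)\{b} :: -a-> u1, -b-> u2
  u1 = b.(0\{b} | (0 + 0)) | (0 | 0)\{b} :: -b-> u3
  u2 = 0\{b} | (0 + 0) | a.(0 | 0)\{b} :: -a-> u3
  u3 = 0\{b} | (0 + 0) | (0 | 0)\{b} :: stopped
Q's transition system — 4 states:
  v0 = a.(0\{b} | (0 + 0)) | a.(0 | 0)\{b} :: -a-> v1, -a-> v2
  v1 = 0\{b} | (0 + 0) | a.(0 | 0)\{b} :: -a-> v3
  v2 = a.(0\{b} | (0 + 0)) | (0 | 0)\{b} :: -a-> v3
  v3 = 0\{b} | (0 + 0) | (0 | 0)\{b} :: stopped
Partition-refinement fixed point:
  B0 = {u0}
  B1 = {u1}
  B2 = {u3, v3}
  B3 = {u2, v1, v2}
  B4 = {v0}
u0 ∈ B0, v0 ∈ B4 → different blocks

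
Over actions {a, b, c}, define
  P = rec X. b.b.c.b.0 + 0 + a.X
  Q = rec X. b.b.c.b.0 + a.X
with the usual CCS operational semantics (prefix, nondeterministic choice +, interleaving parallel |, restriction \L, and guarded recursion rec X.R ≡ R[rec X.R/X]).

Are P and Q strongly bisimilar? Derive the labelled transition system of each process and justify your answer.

Reachable graph of P (5 states):
  p0 = rec X. b.b.c.b.0 + 0 + a.X has moves =a=> p0, =b=> p1
  p1 = b.c.b.0 has moves =b=> p2
  p2 = c.b.0 has moves =c=> p3
  p3 = b.0 has moves =b=> p4
  p4 = 0 has moves ·
Reachable graph of Q (5 states):
  q0 = rec X. b.b.c.b.0 + a.X has moves =a=> q0, =b=> q1
  q1 = b.c.b.0 has moves =b=> q2
  q2 = c.b.0 has moves =c=> q3
  q3 = b.0 has moves =b=> q4
  q4 = 0 has moves ·
Partition-refinement fixed point:
  B0 = {p0, q0}
  B1 = {p1, q1}
  B2 = {p2, q2}
  B3 = {p3, q3}
  B4 = {p4, q4}
p0 ∈ B0, q0 ∈ B0 → same block

bisimilar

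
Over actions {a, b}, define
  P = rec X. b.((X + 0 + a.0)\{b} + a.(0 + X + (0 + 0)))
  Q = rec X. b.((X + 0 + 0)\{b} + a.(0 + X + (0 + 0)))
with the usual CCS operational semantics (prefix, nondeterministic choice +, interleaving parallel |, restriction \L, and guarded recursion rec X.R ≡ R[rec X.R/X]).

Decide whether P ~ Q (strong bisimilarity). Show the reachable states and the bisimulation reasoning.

P ≁ Q

Reachable graph of P (4 states):
  p0 = rec X. b.((X + 0 + a.0)\{b} + a.(0 + X + (0 + 0))) → =b=> p1
  p1 = ((rec X. b.((X + 0 + a.0)\{b} + a.(0 + X + (0 + 0)))) + 0 + a.0)\{b} + a.(0 + (rec X. b.((X + 0 + a.0)\{b} + a.(0 + X + (0 + 0)))) + (0 + 0)) → =a=> p2, =a=> p3
  p2 = 0 + (rec X. b.((X + 0 + a.0)\{b} + a.(0 + X + (0 + 0)))) + (0 + 0) → =b=> p1
  p3 = 0\{b} → (no moves)
Reachable graph of Q (3 states):
  q0 = rec X. b.((X + 0 + 0)\{b} + a.(0 + X + (0 + 0))) → =b=> q1
  q1 = ((rec X. b.((X + 0 + 0)\{b} + a.(0 + X + (0 + 0)))) + 0 + 0)\{b} + a.(0 + (rec X. b.((X + 0 + 0)\{b} + a.(0 + X + (0 + 0)))) + (0 + 0)) → =a=> q2
  q2 = 0 + (rec X. b.((X + 0 + 0)\{b} + a.(0 + X + (0 + 0)))) + (0 + 0) → =b=> q1
Partition-refinement fixed point:
  B0 = {p0, p2}
  B1 = {p1}
  B2 = {p3}
  B3 = {q0, q2}
  B4 = {q1}
p0 ∈ B0, q0 ∈ B3 → different blocks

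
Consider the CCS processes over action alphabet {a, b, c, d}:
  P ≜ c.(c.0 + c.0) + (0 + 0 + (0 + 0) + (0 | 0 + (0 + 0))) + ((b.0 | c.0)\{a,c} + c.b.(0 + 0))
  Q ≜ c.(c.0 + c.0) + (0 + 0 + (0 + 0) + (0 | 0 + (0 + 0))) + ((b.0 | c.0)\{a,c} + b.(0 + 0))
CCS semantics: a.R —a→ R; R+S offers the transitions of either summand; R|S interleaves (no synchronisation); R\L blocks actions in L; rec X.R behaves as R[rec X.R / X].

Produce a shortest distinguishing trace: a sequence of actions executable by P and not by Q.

Reachable graph of P (6 states):
  p0 = c.(c.0 + c.0) + (0 + 0 + (0 + 0) + (0 | 0 + (0 + 0))) + ((b.0 | c.0)\{a,c} + c.b.(0 + 0)) :: --b--▸ p1, --c--▸ p2, --c--▸ p3
  p1 = (0 | c.0)\{a,c} :: deadlocked
  p2 = b.(0 + 0) :: --b--▸ p4
  p3 = c.0 + c.0 :: --c--▸ p5
  p4 = 0 + 0 :: deadlocked
  p5 = 0 :: deadlocked
Reachable graph of Q (5 states):
  q0 = c.(c.0 + c.0) + (0 + 0 + (0 + 0) + (0 | 0 + (0 + 0))) + ((b.0 | c.0)\{a,c} + b.(0 + 0)) :: --b--▸ q1, --b--▸ q2, --c--▸ q3
  q1 = (0 | c.0)\{a,c} :: deadlocked
  q2 = 0 + 0 :: deadlocked
  q3 = c.0 + c.0 :: --c--▸ q4
  q4 = 0 :: deadlocked
Run σ = ⟨cb⟩ on P: start {p0}
  after c @ step 1: {p2, p3}
  after b @ step 2: {p4}
  P completes σ.
Run σ = ⟨cb⟩ on Q: start {q0}
  after c @ step 1: {q3}
  after b @ step 2: no successor for Q

cb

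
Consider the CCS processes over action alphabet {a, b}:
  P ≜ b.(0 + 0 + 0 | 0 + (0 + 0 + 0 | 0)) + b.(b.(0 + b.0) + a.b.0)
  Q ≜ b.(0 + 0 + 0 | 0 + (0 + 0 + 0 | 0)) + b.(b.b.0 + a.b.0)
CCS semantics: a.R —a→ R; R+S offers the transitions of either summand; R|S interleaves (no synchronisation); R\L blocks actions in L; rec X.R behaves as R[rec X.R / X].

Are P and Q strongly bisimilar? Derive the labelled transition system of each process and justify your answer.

YES

Reachable graph of P (6 states):
  s0 = b.(0 + 0 + 0 | 0 + (0 + 0 + 0 | 0)) + b.(b.(0 + b.0) + a.b.0) :: ··b··> s1, ··b··> s2
  s1 = 0 + 0 + 0 | 0 + (0 + 0 + 0 | 0) :: stopped
  s2 = b.(0 + b.0) + a.b.0 :: ··a··> s3, ··b··> s4
  s3 = b.0 :: ··b··> s5
  s4 = 0 + b.0 :: ··b··> s5
  s5 = 0 :: stopped
Reachable graph of Q (5 states):
  t0 = b.(0 + 0 + 0 | 0 + (0 + 0 + 0 | 0)) + b.(b.b.0 + a.b.0) :: ··b··> t1, ··b··> t2
  t1 = 0 + 0 + 0 | 0 + (0 + 0 + 0 | 0) :: stopped
  t2 = b.b.0 + a.b.0 :: ··a··> t3, ··b··> t3
  t3 = b.0 :: ··b··> t4
  t4 = 0 :: stopped
Bisimilarity quotient blocks:
  B0 = {s0, t0}
  B1 = {s2, t2}
  B2 = {s3, s4, t3}
  B3 = {s1, s5, t1, t4}
s0 ∈ B0, t0 ∈ B0 → same block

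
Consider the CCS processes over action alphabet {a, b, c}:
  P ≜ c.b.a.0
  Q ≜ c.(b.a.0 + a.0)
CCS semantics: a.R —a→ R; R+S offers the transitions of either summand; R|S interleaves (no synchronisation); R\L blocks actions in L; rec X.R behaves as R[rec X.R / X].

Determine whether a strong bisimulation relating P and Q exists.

not bisimilar

Reachable graph of P (4 states):
  u0 = c.b.a.0 ⊢ —c→ u1
  u1 = b.a.0 ⊢ —b→ u2
  u2 = a.0 ⊢ —a→ u3
  u3 = 0 ⊢ deadlocked
Reachable graph of Q (4 states):
  v0 = c.(b.a.0 + a.0) ⊢ —c→ v1
  v1 = b.a.0 + a.0 ⊢ —a→ v2, —b→ v3
  v2 = 0 ⊢ deadlocked
  v3 = a.0 ⊢ —a→ v2
Coarsest stable partition (strong bisimilarity classes):
  B0 = {u0}
  B1 = {u1}
  B2 = {u2, v3}
  B3 = {u3, v2}
  B4 = {v0}
  B5 = {v1}
u0 ∈ B0, v0 ∈ B4 → different blocks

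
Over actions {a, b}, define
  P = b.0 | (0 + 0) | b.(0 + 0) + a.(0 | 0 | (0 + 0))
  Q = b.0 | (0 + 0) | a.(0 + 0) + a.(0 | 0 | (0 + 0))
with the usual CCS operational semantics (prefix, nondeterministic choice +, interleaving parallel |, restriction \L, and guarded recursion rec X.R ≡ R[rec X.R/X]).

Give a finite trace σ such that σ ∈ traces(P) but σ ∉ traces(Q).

P's transition system — 5 states:
  u0 = b.0 | (0 + 0) | b.(0 + 0) + a.(0 | 0 | (0 + 0)) | ··a··> u1, ··b··> u2, ··b··> u3
  u1 = 0 | 0 | (0 + 0) | stopped
  u2 = 0 | (0 + 0) | b.(0 + 0) | ··b··> u4
  u3 = b.0 | (0 + 0) | (0 + 0) | ··b··> u4
  u4 = 0 | (0 + 0) | (0 + 0) | stopped
Q's transition system — 5 states:
  v0 = b.0 | (0 + 0) | a.(0 + 0) + a.(0 | 0 | (0 + 0)) | ··a··> v1, ··a··> v2, ··b··> v3
  v1 = 0 | 0 | (0 + 0) | stopped
  v2 = b.0 | (0 + 0) | (0 + 0) | ··b··> v4
  v3 = 0 | (0 + 0) | a.(0 + 0) | ··a··> v4
  v4 = 0 | (0 + 0) | (0 + 0) | stopped
Run σ = ⟨bb⟩ on P: start {u0}
  after b @ step 1: {u2, u3}
  after b @ step 2: {u4}
  P completes σ.
Run σ = ⟨bb⟩ on Q: start {v0}
  after b @ step 1: {v3}
  after b @ step 2: no successor for Q

bb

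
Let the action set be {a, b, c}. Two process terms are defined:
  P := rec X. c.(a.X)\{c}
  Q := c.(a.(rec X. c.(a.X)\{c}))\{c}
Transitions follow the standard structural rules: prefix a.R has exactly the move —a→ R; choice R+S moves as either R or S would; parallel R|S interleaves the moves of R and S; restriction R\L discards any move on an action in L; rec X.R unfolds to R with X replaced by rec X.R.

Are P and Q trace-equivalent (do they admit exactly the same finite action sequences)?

Reachable graph of P (3 states):
  p0 = rec X. c.(a.X)\{c} | ··c··> p1
  p1 = (a.(rec X. c.(a.X)\{c}))\{c} | ··a··> p2
  p2 = (rec X. c.(a.X)\{c})\{c} | ∅
Reachable graph of Q (3 states):
  q0 = c.(a.(rec X. c.(a.X)\{c}))\{c} | ··c··> q1
  q1 = (a.(rec X. c.(a.X)\{c}))\{c} | ··a··> q2
  q2 = (rec X. c.(a.X)\{c})\{c} | ∅
Coarsest stable partition (strong bisimilarity classes):
  B0 = {p0, q0}
  B1 = {p1, q1}
  B2 = {p2, q2}
p0 ∈ B0, q0 ∈ B0 → same block
Bisimilar ⇒ trace-equivalent.

traces(P) = traces(Q)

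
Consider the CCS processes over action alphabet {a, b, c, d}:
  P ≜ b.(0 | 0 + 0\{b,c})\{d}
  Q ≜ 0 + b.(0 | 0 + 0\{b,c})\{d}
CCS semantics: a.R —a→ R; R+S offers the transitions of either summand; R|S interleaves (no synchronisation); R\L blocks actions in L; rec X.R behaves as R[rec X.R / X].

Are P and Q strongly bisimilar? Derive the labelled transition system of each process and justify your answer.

LTS(P): 2 reachable states
  m0 = b.(0 | 0 + 0\{b,c})\{d} has moves -b-> m1
  m1 = (0 | 0 + 0\{b,c})\{d} has moves ·
LTS(Q): 2 reachable states
  n0 = 0 + b.(0 | 0 + 0\{b,c})\{d} has moves -b-> n1
  n1 = (0 | 0 + 0\{b,c})\{d} has moves ·
Coarsest stable partition (strong bisimilarity classes):
  B0 = {m0, n0}
  B1 = {m1, n1}
m0 ∈ B0, n0 ∈ B0 → same block

bisimilar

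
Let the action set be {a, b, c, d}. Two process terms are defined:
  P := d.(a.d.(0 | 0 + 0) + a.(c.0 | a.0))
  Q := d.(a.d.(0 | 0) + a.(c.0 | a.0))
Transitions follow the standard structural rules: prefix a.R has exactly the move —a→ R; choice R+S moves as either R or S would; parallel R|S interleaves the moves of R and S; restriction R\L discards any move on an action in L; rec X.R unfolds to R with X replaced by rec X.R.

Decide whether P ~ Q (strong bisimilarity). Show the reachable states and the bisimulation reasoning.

YES

Reachable graph of P (8 states):
  p0 = d.(a.d.(0 | 0 + 0) + a.(c.0 | a.0)) :: ··d··> p1
  p1 = a.d.(0 | 0 + 0) + a.(c.0 | a.0) :: ··a··> p2, ··a··> p3
  p2 = c.0 | a.0 :: ··a··> p4, ··c··> p5
  p3 = d.(0 | 0 + 0) :: ··d··> p6
  p4 = c.0 | 0 :: ··c··> p7
  p5 = 0 | a.0 :: ··a··> p7
  p6 = 0 | 0 + 0 :: ∅
  p7 = 0 | 0 :: ∅
Reachable graph of Q (7 states):
  q0 = d.(a.d.(0 | 0) + a.(c.0 | a.0)) :: ··d··> q1
  q1 = a.d.(0 | 0) + a.(c.0 | a.0) :: ··a··> q2, ··a··> q3
  q2 = c.0 | a.0 :: ··a··> q4, ··c··> q5
  q3 = d.(0 | 0) :: ··d··> q6
  q4 = c.0 | 0 :: ··c··> q6
  q5 = 0 | a.0 :: ··a··> q6
  q6 = 0 | 0 :: ∅
Bisimilarity quotient blocks:
  B0 = {p0, q0}
  B1 = {p1, q1}
  B2 = {p3, q3}
  B3 = {p6, p7, q6}
  B4 = {p2, q2}
  B5 = {p4, q4}
  B6 = {p5, q5}
p0 ∈ B0, q0 ∈ B0 → same block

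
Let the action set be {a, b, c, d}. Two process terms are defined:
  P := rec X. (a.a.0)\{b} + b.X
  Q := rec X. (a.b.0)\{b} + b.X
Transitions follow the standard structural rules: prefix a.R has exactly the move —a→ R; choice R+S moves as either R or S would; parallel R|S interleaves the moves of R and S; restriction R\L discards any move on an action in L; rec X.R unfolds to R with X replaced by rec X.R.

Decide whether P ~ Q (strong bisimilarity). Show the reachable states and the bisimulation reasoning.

NO

P's transition system — 3 states:
  p0 = rec X. (a.a.0)\{b} + b.X ⊢ --a--▸ p1, --b--▸ p0
  p1 = (a.0)\{b} ⊢ --a--▸ p2
  p2 = 0\{b} ⊢ stopped
Q's transition system — 2 states:
  q0 = rec X. (a.b.0)\{b} + b.X ⊢ --a--▸ q1, --b--▸ q0
  q1 = (b.0)\{b} ⊢ stopped
Partition-refinement fixed point:
  B0 = {p0}
  B1 = {p1}
  B2 = {p2, q1}
  B3 = {q0}
p0 ∈ B0, q0 ∈ B3 → different blocks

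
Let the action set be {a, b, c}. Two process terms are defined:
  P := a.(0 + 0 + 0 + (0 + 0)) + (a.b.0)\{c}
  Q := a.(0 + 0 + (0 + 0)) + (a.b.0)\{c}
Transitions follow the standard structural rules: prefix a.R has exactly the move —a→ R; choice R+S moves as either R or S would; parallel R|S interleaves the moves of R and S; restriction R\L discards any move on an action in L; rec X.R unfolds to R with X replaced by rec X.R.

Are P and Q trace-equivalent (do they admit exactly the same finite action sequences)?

traces(P) = traces(Q)

LTS(P): 4 reachable states
  u0 = a.(0 + 0 + 0 + (0 + 0)) + (a.b.0)\{c} :: =a=> u1, =a=> u2
  u1 = (b.0)\{c} :: =b=> u3
  u2 = 0 + 0 + 0 + (0 + 0) :: (no moves)
  u3 = 0\{c} :: (no moves)
LTS(Q): 4 reachable states
  v0 = a.(0 + 0 + (0 + 0)) + (a.b.0)\{c} :: =a=> v1, =a=> v2
  v1 = (b.0)\{c} :: =b=> v3
  v2 = 0 + 0 + (0 + 0) :: (no moves)
  v3 = 0\{c} :: (no moves)
Partition-refinement fixed point:
  B0 = {u0, v0}
  B1 = {u1, v1}
  B2 = {u2, u3, v2, v3}
u0 ∈ B0, v0 ∈ B0 → same block
Bisimilar ⇒ trace-equivalent.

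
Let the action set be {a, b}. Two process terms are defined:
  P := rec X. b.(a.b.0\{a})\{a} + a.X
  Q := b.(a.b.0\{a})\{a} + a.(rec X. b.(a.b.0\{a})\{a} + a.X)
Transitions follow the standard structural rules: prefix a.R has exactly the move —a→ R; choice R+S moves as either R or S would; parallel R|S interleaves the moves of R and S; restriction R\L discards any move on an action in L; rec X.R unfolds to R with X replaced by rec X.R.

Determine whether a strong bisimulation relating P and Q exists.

P ~ Q

Reachable graph of P (2 states):
  s0 = rec X. b.(a.b.0\{a})\{a} + a.X ⊢ =a=> s0, =b=> s1
  s1 = (a.b.0\{a})\{a} ⊢ ·
Reachable graph of Q (3 states):
  t0 = b.(a.b.0\{a})\{a} + a.(rec X. b.(a.b.0\{a})\{a} + a.X) ⊢ =a=> t1, =b=> t2
  t1 = rec X. b.(a.b.0\{a})\{a} + a.X ⊢ =a=> t1, =b=> t2
  t2 = (a.b.0\{a})\{a} ⊢ ·
Partition-refinement fixed point:
  B0 = {s0, t0, t1}
  B1 = {s1, t2}
s0 ∈ B0, t0 ∈ B0 → same block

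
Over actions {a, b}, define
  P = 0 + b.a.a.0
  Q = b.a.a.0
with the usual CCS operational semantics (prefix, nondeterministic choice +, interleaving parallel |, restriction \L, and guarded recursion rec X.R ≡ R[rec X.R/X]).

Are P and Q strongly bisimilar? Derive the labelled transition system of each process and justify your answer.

P's transition system — 4 states:
  u0 = 0 + b.a.a.0 | -b-> u1
  u1 = a.a.0 | -a-> u2
  u2 = a.0 | -a-> u3
  u3 = 0 | deadlocked
Q's transition system — 4 states:
  v0 = b.a.a.0 | -b-> v1
  v1 = a.a.0 | -a-> v2
  v2 = a.0 | -a-> v3
  v3 = 0 | deadlocked
Bisimilarity quotient blocks:
  B0 = {u0, v0}
  B1 = {u1, v1}
  B2 = {u2, v2}
  B3 = {u3, v3}
u0 ∈ B0, v0 ∈ B0 → same block

YES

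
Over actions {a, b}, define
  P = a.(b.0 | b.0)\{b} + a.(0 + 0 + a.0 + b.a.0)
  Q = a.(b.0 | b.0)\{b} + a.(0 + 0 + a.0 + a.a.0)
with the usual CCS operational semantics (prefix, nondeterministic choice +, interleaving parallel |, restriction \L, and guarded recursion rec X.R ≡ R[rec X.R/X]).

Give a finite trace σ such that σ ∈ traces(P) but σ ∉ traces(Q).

LTS(P): 5 reachable states
  m0 = a.(b.0 | b.0)\{b} + a.(0 + 0 + a.0 + b.a.0) | ··a··> m1, ··a··> m2
  m1 = (b.0 | b.0)\{b} | ·
  m2 = 0 + 0 + a.0 + b.a.0 | ··a··> m3, ··b··> m4
  m3 = 0 | ·
  m4 = a.0 | ··a··> m3
LTS(Q): 5 reachable states
  n0 = a.(b.0 | b.0)\{b} + a.(0 + 0 + a.0 + a.a.0) | ··a··> n1, ··a··> n2
  n1 = (b.0 | b.0)\{b} | ·
  n2 = 0 + 0 + a.0 + a.a.0 | ··a··> n3, ··a··> n4
  n3 = 0 | ·
  n4 = a.0 | ··a··> n3
Executing ab from P (initial set {m0}):
  step 1 (a): {m1, m2}
  step 2 (b): {m4}
  ✓ P
Executing ab from Q (initial set {n0}):
  step 1 (a): {n1, n2}
  step 2 (b): no successor for Q

ab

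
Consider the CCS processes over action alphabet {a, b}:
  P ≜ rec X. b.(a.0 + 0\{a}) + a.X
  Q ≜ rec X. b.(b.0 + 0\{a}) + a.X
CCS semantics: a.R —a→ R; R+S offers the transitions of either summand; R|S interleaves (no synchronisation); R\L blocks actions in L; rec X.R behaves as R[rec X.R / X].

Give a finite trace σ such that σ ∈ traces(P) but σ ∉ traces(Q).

LTS(P): 3 reachable states
  s0 = rec X. b.(a.0 + 0\{a}) + a.X :: --a--▸ s0, --b--▸ s1
  s1 = a.0 + 0\{a} :: --a--▸ s2
  s2 = 0 :: deadlocked
LTS(Q): 3 reachable states
  t0 = rec X. b.(b.0 + 0\{a}) + a.X :: --a--▸ t0, --b--▸ t1
  t1 = b.0 + 0\{a} :: --b--▸ t2
  t2 = 0 :: deadlocked
Run σ = ⟨ba⟩ on P: start {s0}
  after b @ step 1: {s1}
  after a @ step 2: {s2}
  ✓ P
Run σ = ⟨ba⟩ on Q: start {t0}
  after b @ step 1: {t1}
  after a @ step 2: no successor for Q

ba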